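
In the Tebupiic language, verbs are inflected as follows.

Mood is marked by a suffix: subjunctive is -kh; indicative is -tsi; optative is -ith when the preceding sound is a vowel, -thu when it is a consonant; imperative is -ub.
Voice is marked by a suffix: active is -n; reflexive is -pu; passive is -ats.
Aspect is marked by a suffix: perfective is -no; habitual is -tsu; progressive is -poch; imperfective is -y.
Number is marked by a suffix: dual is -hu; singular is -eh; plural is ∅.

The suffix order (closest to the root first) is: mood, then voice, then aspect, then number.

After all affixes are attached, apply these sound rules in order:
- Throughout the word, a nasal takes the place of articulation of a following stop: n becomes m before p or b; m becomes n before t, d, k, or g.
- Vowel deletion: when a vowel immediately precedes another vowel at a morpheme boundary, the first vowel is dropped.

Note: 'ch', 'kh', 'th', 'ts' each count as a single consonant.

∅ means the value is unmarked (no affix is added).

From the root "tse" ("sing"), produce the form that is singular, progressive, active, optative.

tsithmpocheh

Attach mood optative -ith (after vowel 'e') → tseith.
Attach voice active -n → tseithn.
Attach aspect progressive -poch → tseithnpoch.
Attach number singular -eh → tseithnpocheh.
Apply nasal assimilation: tseithnpocheh → tseithmpocheh.
Apply vowel deletion: tseithmpocheh → tsithmpocheh.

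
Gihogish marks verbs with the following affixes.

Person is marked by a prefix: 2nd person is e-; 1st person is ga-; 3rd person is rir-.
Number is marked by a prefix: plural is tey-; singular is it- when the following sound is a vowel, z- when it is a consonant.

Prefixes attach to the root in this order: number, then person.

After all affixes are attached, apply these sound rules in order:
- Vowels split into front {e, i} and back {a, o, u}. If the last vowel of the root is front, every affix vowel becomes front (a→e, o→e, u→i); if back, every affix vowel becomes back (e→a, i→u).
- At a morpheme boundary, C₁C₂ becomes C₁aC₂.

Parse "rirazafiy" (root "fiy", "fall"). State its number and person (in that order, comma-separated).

singular, 3rd person

Segment: rir-z-fiy.
number: it/z- → singular.
person: rir- → 3rd person.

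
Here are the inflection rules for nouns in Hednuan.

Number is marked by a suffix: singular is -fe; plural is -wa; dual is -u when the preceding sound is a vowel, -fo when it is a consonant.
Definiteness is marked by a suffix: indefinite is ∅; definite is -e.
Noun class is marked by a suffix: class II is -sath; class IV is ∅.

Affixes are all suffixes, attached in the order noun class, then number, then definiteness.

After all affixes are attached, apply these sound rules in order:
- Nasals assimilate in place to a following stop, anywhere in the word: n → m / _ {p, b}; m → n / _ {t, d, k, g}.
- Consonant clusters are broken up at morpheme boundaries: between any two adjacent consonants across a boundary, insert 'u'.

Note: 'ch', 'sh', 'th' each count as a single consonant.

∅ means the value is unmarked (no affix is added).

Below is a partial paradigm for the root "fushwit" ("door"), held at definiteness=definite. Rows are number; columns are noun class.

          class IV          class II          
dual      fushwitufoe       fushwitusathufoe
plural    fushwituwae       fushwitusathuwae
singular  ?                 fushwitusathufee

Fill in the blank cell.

noun class = class IV: zero marking, form stays fushwit.
Attach number singular -fe → fushwitfe.
Attach definiteness definite -e → fushwitfee.
Nasal assimilation: no change.
Apply epenthesis: fushwitfee → fushwitufee.

fushwitufee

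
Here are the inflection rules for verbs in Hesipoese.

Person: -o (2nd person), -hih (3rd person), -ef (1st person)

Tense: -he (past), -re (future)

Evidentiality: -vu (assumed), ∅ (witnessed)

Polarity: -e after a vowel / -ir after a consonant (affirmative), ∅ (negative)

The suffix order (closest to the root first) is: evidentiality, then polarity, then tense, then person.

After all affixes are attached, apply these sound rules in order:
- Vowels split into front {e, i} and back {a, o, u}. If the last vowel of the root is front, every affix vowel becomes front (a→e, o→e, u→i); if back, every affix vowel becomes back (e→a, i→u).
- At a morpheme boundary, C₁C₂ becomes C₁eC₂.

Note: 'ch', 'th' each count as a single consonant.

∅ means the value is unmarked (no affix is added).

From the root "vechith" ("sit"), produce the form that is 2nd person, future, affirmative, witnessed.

vechithireree

evidentiality = witnessed: zero marking, form stays vechith.
Attach polarity affirmative -ir (after consonant 'th') → vechithir.
Attach tense future -re → vechithirre.
Attach person 2nd person -o → vechithirreo.
Apply vowel harmony: vechithirreo → vechithirree.
Apply epenthesis: vechithirree → vechithireree.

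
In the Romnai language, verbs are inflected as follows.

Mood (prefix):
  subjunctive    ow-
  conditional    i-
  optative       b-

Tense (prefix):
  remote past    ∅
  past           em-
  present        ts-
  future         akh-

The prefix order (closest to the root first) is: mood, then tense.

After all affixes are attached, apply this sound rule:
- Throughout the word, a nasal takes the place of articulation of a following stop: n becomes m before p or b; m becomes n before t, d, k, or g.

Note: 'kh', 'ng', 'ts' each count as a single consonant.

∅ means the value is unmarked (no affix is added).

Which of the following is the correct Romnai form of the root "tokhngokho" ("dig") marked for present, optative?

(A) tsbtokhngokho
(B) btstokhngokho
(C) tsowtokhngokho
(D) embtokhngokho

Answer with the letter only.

Attach mood optative b- → btokhngokho.
Attach tense present ts- → tsbtokhngokho.
Nasal assimilation: no change.
So the correct form is tsbtokhngokho, option (A).
(C) tsowtokhngokho is wrong: it uses subjunctive instead of optative for mood.
(B) btstokhngokho is wrong: it has the affixes in the wrong order.
(D) embtokhngokho is wrong: it uses past instead of present for tense.

A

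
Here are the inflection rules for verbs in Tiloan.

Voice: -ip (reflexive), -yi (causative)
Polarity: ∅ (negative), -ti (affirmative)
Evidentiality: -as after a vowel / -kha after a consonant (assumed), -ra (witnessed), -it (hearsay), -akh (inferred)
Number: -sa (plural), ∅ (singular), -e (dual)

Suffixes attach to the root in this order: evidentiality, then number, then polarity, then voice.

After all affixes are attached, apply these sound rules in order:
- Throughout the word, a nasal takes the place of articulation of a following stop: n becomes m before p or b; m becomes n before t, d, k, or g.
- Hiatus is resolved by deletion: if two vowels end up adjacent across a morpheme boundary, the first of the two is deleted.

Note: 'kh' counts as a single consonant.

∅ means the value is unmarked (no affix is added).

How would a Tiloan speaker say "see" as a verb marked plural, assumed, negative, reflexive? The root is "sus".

suskhasip

Attach evidentiality assumed -kha (after consonant 's') → suskha.
Attach number plural -sa → suskhasa.
polarity = negative: zero marking, form stays suskhasa.
Attach voice reflexive -ip → suskhasaip.
Nasal assimilation: no change.
Apply vowel deletion: suskhasaip → suskhasip.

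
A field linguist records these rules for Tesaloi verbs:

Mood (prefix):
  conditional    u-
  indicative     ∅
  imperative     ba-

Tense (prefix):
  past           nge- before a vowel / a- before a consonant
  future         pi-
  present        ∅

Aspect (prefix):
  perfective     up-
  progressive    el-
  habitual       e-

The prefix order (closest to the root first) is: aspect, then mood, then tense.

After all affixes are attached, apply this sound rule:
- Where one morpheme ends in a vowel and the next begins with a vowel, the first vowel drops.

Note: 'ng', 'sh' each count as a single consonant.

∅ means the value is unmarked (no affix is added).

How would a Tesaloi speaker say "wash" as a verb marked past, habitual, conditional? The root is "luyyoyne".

Attach aspect habitual e- → eluyyoyne.
Attach mood conditional u- → ueluyyoyne.
Attach tense past nge- (before vowel 'u') → ngeueluyyoyne.
Apply vowel deletion: ngeueluyyoyne → ngeluyyoyne.

ngeluyyoyne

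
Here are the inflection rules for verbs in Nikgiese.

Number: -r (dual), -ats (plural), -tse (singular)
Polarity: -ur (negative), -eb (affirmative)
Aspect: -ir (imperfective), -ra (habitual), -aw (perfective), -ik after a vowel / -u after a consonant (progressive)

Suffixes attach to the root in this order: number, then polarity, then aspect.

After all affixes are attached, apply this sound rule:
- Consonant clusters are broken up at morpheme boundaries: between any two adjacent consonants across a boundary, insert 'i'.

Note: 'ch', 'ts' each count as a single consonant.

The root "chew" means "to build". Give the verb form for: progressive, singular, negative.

chewitseuru

Attach number singular -tse → chewtse.
Attach polarity negative -ur → chewtseur.
Attach aspect progressive -u (after consonant 'r') → chewtseuru.
Apply epenthesis: chewtseuru → chewitseuru.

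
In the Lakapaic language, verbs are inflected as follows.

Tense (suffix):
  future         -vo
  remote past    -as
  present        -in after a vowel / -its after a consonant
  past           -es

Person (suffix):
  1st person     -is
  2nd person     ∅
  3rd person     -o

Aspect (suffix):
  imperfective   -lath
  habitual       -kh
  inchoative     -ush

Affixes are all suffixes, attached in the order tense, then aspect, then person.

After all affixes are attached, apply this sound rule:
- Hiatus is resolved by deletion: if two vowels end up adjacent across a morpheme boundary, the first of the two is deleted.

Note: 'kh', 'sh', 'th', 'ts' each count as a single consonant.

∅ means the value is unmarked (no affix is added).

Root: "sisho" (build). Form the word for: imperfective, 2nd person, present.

sishinlath

Attach tense present -in (after vowel 'o') → sishoin.
Attach aspect imperfective -lath → sishoinlath.
person = 2nd person: zero marking, form stays sishoinlath.
Apply vowel deletion: sishoinlath → sishinlath.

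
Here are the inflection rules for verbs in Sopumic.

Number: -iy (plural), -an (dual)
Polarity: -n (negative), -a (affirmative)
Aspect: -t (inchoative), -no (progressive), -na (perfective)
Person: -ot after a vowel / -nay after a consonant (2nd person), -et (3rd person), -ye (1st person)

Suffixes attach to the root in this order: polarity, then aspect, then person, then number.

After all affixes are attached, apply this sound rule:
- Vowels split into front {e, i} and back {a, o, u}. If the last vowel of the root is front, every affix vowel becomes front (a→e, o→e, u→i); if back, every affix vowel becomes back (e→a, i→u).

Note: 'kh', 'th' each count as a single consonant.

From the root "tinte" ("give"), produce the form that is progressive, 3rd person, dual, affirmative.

Attach polarity affirmative -a → tintea.
Attach aspect progressive -no → tinteano.
Attach person 3rd person -et → tinteanoet.
Attach number dual -an → tinteanoetan.
Apply vowel harmony: tinteanoetan → tinteeneeten.

tinteeneeten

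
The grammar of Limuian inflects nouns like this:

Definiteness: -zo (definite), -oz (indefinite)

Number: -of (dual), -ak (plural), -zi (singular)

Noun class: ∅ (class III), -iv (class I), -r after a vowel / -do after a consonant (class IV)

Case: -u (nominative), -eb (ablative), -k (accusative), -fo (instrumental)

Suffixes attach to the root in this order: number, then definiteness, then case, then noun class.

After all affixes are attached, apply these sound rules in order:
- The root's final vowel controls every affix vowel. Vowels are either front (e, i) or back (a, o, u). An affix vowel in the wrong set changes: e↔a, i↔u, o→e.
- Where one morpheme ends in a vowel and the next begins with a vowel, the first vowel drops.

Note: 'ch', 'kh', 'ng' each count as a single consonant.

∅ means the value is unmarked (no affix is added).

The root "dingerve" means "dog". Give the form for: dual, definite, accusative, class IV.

dingervefzekde

Attach number dual -of → dingerveof.
Attach definiteness definite -zo → dingerveofzo.
Attach case accusative -k → dingerveofzok.
Attach noun class class IV -do (after consonant 'k') → dingerveofzokdo.
Apply vowel harmony: dingerveofzokdo → dingerveefzekde.
Apply vowel deletion: dingerveefzekde → dingervefzekde.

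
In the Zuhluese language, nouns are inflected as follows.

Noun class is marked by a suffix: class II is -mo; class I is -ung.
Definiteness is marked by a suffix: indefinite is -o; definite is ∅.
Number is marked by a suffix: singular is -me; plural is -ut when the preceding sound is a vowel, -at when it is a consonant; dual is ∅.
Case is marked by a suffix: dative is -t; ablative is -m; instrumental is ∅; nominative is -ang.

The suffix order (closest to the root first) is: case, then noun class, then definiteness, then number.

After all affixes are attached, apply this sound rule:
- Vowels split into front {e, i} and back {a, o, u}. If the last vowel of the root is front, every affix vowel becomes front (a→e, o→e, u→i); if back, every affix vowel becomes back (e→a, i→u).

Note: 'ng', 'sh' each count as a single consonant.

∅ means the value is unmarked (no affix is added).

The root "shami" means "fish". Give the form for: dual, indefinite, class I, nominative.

Attach case nominative -ang → shamiang.
Attach noun class class I -ung → shamiangung.
Attach definiteness indefinite -o → shamiangungo.
number = dual: zero marking, form stays shamiangungo.
Apply vowel harmony: shamiangungo → shamienginge.

shamienginge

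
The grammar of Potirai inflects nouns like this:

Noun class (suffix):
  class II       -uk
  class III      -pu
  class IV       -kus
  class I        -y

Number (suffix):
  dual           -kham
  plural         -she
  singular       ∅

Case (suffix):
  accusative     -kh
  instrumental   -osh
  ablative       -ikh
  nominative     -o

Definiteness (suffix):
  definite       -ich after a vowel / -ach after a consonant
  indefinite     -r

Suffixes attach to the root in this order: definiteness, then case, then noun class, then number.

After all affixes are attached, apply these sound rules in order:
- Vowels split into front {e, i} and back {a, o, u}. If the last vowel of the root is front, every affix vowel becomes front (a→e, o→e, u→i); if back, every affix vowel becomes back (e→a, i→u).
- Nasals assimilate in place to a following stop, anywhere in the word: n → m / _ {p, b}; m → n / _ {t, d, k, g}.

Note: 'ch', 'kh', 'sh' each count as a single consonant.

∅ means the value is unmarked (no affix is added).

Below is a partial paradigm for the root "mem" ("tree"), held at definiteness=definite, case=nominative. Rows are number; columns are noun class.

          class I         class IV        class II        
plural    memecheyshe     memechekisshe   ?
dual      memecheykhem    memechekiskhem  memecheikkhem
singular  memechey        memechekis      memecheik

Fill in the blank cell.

Attach definiteness definite -ach (after consonant 'm') → memach.
Attach case nominative -o → memacho.
Attach noun class class II -uk → memachouk.
Attach number plural -she → memachoukshe.
Apply vowel harmony: memachoukshe → memecheikshe.
Nasal assimilation: no change.

memecheikshe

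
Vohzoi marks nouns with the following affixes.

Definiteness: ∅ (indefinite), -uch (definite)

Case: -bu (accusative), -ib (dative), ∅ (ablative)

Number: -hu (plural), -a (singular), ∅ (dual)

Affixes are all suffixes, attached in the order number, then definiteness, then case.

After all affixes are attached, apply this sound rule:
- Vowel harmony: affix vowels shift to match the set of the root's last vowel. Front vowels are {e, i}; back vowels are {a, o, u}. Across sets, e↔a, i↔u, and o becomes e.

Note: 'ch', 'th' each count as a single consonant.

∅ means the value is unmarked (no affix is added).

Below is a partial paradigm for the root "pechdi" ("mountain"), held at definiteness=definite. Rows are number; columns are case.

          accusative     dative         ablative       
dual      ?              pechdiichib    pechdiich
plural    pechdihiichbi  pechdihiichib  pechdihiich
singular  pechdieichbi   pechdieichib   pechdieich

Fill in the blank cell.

number = dual: zero marking, form stays pechdi.
Attach definiteness definite -uch → pechdiuch.
Attach case accusative -bu → pechdiuchbu.
Apply vowel harmony: pechdiuchbu → pechdiichbi.

pechdiichbi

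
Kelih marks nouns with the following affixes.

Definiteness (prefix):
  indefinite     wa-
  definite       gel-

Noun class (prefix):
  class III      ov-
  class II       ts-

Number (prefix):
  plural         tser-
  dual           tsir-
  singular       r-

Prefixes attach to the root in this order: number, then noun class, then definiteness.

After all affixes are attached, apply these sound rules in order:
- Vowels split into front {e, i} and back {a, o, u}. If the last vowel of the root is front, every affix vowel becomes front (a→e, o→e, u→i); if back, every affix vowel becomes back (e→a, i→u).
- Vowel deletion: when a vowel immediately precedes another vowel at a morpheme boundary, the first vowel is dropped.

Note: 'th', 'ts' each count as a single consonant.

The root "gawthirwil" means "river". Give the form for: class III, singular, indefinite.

Attach number singular r- → rgawthirwil.
Attach noun class class III ov- → ovrgawthirwil.
Attach definiteness indefinite wa- → waovrgawthirwil.
Apply vowel harmony: waovrgawthirwil → weevrgawthirwil.
Apply vowel deletion: weevrgawthirwil → wevrgawthirwil.

wevrgawthirwil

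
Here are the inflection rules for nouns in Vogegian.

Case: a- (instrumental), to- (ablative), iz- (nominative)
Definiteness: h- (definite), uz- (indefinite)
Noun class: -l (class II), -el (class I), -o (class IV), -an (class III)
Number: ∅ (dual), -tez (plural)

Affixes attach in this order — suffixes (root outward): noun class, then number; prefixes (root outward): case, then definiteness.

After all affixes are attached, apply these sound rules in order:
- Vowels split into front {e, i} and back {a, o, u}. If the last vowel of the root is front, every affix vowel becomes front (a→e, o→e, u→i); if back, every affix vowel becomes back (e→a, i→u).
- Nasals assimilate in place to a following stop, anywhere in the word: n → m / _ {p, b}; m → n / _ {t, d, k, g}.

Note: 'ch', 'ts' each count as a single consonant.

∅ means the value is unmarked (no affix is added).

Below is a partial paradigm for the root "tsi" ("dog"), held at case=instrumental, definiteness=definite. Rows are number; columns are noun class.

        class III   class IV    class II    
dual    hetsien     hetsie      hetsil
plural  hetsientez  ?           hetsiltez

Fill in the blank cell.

hetsietez

Attach noun class class IV -o → tsio.
Attach case instrumental a- → atsio.
Attach definiteness definite h- → hatsio.
Attach number plural -tez → hatsiotez.
Apply vowel harmony: hatsiotez → hetsietez.
Nasal assimilation: no change.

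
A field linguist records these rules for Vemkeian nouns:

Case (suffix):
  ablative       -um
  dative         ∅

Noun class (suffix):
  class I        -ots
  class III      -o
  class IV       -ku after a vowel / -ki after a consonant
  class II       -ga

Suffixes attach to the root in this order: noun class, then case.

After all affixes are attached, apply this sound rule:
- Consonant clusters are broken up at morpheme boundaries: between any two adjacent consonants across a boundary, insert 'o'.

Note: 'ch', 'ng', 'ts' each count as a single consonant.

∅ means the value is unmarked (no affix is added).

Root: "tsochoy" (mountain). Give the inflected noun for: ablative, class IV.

tsochoyokium

Attach noun class class IV -ki (after consonant 'y') → tsochoyki.
Attach case ablative -um → tsochoykium.
Apply epenthesis: tsochoykium → tsochoyokium.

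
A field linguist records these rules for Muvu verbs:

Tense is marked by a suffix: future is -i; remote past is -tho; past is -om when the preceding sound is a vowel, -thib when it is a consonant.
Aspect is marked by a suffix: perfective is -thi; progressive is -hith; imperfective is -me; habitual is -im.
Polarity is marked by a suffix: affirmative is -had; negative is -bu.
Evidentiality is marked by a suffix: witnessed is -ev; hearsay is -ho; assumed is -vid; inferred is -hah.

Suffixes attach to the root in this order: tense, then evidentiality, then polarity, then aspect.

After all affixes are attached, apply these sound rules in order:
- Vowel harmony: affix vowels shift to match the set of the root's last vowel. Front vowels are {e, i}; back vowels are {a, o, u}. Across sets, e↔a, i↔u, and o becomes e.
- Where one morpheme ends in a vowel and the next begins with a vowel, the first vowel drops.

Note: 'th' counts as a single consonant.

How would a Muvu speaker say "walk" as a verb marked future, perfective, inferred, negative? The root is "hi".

Attach tense future -i → hii.
Attach evidentiality inferred -hah → hiihah.
Attach polarity negative -bu → hiihahbu.
Attach aspect perfective -thi → hiihahbuthi.
Apply vowel harmony: hiihahbuthi → hiihehbithi.
Apply vowel deletion: hiihehbithi → hihehbithi.

hihehbithi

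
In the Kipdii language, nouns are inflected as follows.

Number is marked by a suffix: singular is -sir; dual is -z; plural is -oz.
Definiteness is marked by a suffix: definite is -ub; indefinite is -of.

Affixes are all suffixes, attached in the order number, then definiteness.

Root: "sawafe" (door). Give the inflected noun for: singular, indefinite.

sawafesirof

Attach number singular -sir → sawafesir.
Attach definiteness indefinite -of → sawafesirof.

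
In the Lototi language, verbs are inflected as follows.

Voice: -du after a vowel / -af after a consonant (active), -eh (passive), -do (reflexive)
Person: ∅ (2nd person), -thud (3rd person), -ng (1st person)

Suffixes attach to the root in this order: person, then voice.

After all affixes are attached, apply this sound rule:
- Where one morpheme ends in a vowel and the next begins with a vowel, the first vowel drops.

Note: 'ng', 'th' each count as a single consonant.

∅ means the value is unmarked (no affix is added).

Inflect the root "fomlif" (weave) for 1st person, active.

fomlifngaf

Attach person 1st person -ng → fomlifng.
Attach voice active -af (after consonant 'ng') → fomlifngaf.
Vowel deletion: no change.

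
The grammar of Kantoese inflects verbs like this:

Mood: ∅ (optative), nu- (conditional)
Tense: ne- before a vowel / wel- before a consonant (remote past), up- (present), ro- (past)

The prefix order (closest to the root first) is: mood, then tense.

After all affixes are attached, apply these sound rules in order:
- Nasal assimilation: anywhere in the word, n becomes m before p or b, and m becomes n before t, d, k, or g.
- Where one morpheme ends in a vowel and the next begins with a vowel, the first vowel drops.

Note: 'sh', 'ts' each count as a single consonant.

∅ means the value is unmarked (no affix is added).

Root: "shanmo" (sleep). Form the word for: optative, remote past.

welshanmo

mood = optative: zero marking, form stays shanmo.
Attach tense remote past wel- (before consonant 'sh') → welshanmo.
Nasal assimilation: no change.
Vowel deletion: no change.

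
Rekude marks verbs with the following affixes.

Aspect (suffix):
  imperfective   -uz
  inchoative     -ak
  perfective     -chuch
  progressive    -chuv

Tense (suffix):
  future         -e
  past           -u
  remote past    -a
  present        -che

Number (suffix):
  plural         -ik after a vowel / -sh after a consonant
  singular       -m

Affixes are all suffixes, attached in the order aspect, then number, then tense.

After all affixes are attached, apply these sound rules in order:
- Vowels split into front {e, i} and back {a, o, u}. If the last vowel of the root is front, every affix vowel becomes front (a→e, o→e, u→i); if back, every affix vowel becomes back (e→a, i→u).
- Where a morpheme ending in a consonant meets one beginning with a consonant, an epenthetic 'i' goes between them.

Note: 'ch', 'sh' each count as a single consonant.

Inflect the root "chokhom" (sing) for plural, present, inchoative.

Attach aspect inchoative -ak → chokhomak.
Attach number plural -sh (after consonant 'k') → chokhomaksh.
Attach tense present -che → chokhomakshche.
Apply vowel harmony: chokhomakshche → chokhomakshcha.
Apply epenthesis: chokhomakshcha → chokhomakishicha.

chokhomakishicha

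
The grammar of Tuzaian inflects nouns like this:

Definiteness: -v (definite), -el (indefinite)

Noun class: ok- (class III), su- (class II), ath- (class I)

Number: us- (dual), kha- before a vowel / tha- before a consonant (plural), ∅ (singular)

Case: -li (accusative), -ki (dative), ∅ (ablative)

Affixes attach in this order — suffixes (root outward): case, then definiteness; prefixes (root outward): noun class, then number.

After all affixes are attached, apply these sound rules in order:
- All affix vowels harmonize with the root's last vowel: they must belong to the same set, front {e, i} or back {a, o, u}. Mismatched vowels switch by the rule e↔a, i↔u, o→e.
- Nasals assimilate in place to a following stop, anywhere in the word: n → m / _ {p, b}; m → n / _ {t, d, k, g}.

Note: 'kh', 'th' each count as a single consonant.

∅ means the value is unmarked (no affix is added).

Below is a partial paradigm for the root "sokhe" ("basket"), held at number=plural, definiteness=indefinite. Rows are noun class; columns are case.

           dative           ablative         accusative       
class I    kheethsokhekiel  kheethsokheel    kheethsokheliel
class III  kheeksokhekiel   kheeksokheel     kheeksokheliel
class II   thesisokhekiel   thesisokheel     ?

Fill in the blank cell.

Attach noun class class II su- → susokhe.
Attach case accusative -li → susokheli.
Attach number plural tha- (before consonant 's') → thasusokheli.
Attach definiteness indefinite -el → thasusokheliel.
Apply vowel harmony: thasusokheliel → thesisokheliel.
Nasal assimilation: no change.

thesisokheliel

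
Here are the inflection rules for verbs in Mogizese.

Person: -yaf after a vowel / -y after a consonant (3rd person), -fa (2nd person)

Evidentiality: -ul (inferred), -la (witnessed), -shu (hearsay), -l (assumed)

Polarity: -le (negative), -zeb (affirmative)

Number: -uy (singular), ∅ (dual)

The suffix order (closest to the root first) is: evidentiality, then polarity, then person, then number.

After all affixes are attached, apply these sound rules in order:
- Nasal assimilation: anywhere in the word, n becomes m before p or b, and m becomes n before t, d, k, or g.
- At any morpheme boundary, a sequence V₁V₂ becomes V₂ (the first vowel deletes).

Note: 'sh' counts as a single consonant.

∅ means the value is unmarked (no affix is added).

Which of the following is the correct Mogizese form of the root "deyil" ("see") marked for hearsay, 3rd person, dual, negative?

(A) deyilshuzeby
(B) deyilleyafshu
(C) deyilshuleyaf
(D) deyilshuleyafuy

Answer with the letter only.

C

Attach evidentiality hearsay -shu → deyilshu.
Attach polarity negative -le → deyilshule.
Attach person 3rd person -yaf (after vowel 'e') → deyilshuleyaf.
number = dual: zero marking, form stays deyilshuleyaf.
Nasal assimilation: no change.
Vowel deletion: no change.
So the correct form is deyilshuleyaf, option (C).
(D) deyilshuleyafuy is wrong: it uses singular instead of dual for number.
(A) deyilshuzeby is wrong: it uses affirmative instead of negative for polarity.
(B) deyilleyafshu is wrong: it has the affixes in the wrong order.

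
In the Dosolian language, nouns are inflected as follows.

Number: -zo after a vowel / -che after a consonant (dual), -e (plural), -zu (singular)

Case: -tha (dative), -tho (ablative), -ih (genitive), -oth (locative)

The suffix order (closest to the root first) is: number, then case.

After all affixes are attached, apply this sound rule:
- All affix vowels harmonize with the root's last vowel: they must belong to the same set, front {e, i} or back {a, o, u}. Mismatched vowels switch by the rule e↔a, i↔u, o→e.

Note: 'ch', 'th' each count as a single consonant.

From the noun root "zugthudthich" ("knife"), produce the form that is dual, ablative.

zugthudthichchethe

Attach number dual -che (after consonant 'ch') → zugthudthichche.
Attach case ablative -tho → zugthudthichchetho.
Apply vowel harmony: zugthudthichchetho → zugthudthichchethe.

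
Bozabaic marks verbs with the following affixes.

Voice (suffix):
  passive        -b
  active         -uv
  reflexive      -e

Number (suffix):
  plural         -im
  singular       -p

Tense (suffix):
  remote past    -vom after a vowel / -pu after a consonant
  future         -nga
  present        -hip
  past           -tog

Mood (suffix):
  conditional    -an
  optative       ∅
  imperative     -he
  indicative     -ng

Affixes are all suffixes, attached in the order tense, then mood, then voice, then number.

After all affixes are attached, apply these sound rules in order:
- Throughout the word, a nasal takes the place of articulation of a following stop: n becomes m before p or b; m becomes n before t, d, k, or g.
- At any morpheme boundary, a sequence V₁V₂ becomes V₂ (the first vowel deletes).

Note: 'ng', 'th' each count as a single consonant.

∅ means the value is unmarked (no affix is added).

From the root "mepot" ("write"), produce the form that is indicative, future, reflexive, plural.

mepotngangim

Attach tense future -nga → mepotnga.
Attach mood indicative -ng → mepotngang.
Attach voice reflexive -e → mepotngange.
Attach number plural -im → mepotngangeim.
Nasal assimilation: no change.
Apply vowel deletion: mepotngangeim → mepotngangim.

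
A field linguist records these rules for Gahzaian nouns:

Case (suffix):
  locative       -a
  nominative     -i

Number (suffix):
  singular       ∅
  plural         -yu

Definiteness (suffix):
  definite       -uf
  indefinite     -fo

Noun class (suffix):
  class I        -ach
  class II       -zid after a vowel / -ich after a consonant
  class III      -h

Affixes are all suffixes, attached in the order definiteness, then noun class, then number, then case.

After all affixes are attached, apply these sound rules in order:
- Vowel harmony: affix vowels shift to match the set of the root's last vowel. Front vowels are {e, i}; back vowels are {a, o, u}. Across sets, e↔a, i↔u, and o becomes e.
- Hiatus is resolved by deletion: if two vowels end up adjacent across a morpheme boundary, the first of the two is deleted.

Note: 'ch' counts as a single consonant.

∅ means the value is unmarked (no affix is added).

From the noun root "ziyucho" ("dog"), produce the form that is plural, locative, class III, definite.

ziyuchufhya

Attach definiteness definite -uf → ziyuchouf.
Attach noun class class III -h → ziyuchoufh.
Attach number plural -yu → ziyuchoufhyu.
Attach case locative -a → ziyuchoufhyua.
Vowel harmony: no change.
Apply vowel deletion: ziyuchoufhyua → ziyuchufhya.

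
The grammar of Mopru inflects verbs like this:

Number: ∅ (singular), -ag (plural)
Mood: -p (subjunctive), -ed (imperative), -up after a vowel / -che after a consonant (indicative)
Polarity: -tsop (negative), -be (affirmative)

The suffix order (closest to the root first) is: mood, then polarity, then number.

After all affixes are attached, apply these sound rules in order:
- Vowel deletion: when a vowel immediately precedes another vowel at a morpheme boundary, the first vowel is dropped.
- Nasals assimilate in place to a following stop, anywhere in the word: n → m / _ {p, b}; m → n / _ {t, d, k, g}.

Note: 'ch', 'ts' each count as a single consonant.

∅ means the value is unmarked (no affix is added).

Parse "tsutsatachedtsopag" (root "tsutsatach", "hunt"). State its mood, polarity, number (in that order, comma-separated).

Segment: tsutsatach-ed-tsop-ag.
mood: -ed → imperative.
polarity: -tsop → negative.
number: -ag → plural.

imperative, negative, plural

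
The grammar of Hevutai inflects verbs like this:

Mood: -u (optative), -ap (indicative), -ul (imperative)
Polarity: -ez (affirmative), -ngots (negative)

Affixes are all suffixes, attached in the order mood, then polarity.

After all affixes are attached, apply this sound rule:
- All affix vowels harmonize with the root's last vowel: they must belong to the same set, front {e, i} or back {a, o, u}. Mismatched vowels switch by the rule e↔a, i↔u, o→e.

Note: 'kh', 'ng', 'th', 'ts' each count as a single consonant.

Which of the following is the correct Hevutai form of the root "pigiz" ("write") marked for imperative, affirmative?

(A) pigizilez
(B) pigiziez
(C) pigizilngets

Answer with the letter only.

Attach mood imperative -ul → pigizul.
Attach polarity affirmative -ez → pigizulez.
Apply vowel harmony: pigizulez → pigizilez.
So the correct form is pigizilez, option (A).
(C) pigizilngets is wrong: it uses negative instead of affirmative for polarity.
(B) pigiziez is wrong: it uses optative instead of imperative for mood.

A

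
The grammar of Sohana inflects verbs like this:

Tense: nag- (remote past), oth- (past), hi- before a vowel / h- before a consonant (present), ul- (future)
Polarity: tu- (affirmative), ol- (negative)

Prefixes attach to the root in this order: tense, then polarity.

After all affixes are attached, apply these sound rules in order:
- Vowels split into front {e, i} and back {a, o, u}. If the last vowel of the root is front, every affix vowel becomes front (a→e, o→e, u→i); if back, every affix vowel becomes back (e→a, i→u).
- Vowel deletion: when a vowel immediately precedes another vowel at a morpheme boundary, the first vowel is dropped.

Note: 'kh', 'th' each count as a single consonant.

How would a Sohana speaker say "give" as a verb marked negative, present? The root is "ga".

olhga

Attach tense present h- (before consonant 'g') → hga.
Attach polarity negative ol- → olhga.
Vowel harmony: no change.
Vowel deletion: no change.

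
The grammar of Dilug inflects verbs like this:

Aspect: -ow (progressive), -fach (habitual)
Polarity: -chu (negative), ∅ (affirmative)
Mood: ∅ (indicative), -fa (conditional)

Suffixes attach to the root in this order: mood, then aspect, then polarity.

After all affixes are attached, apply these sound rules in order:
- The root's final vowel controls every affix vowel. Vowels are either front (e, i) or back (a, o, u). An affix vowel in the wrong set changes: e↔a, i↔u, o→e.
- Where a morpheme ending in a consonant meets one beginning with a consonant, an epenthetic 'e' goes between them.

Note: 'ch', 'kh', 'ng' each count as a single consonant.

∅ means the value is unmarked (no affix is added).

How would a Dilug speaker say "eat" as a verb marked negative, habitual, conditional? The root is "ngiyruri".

ngiyrurifefechechi

Attach mood conditional -fa → ngiyrurifa.
Attach aspect habitual -fach → ngiyrurifafach.
Attach polarity negative -chu → ngiyrurifafachchu.
Apply vowel harmony: ngiyrurifafachchu → ngiyrurifefechchi.
Apply epenthesis: ngiyrurifefechchi → ngiyrurifefechechi.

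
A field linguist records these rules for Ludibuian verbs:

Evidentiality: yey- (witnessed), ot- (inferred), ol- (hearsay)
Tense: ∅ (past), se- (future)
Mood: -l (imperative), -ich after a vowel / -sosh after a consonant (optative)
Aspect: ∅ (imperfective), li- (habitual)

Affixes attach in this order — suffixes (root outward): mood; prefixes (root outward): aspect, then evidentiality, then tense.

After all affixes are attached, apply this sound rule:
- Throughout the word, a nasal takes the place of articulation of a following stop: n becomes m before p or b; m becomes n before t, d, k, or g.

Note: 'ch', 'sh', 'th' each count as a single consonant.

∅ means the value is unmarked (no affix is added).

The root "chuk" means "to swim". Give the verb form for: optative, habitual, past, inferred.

Attach aspect habitual li- → lichuk.
Attach evidentiality inferred ot- → otlichuk.
tense = past: zero marking, form stays otlichuk.
Attach mood optative -sosh (after consonant 'k') → otlichuksosh.
Nasal assimilation: no change.

otlichuksosh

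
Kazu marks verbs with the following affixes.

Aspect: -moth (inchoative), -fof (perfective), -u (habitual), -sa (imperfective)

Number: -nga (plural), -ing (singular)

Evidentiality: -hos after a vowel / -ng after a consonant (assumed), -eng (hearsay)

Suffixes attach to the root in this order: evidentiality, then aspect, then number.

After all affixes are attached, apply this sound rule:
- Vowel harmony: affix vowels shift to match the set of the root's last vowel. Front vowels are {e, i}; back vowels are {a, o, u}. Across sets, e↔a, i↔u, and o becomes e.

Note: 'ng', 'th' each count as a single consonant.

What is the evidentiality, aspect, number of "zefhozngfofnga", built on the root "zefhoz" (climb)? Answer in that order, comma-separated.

assumed, perfective, plural

Segment: zefhoz-ng-fof-nga.
evidentiality: -hos/ng → assumed.
aspect: -fof → perfective.
number: -nga → plural.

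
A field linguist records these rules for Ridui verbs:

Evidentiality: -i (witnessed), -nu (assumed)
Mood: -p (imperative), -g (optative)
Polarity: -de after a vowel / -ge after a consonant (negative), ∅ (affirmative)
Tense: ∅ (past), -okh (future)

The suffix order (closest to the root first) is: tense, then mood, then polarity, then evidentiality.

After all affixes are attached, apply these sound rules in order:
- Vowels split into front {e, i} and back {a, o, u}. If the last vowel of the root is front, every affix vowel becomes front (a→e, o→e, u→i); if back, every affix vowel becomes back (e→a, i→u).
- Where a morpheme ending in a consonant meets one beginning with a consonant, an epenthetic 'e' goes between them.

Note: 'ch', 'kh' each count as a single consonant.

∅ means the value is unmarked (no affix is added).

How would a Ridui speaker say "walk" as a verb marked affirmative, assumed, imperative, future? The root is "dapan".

dapanokhepenu

Attach tense future -okh → dapanokh.
Attach mood imperative -p → dapanokhp.
polarity = affirmative: zero marking, form stays dapanokhp.
Attach evidentiality assumed -nu → dapanokhpnu.
Vowel harmony: no change.
Apply epenthesis: dapanokhpnu → dapanokhepenu.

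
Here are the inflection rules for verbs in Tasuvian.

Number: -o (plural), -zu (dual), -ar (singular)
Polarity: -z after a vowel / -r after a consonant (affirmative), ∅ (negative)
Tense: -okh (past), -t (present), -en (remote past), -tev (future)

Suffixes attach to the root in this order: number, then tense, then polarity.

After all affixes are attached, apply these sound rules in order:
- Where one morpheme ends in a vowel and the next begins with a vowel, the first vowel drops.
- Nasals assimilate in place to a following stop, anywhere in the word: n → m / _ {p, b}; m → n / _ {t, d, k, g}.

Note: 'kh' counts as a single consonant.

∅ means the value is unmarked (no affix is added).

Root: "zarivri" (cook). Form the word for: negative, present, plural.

Attach number plural -o → zarivrio.
Attach tense present -t → zarivriot.
polarity = negative: zero marking, form stays zarivriot.
Apply vowel deletion: zarivriot → zarivrot.
Nasal assimilation: no change.

zarivrot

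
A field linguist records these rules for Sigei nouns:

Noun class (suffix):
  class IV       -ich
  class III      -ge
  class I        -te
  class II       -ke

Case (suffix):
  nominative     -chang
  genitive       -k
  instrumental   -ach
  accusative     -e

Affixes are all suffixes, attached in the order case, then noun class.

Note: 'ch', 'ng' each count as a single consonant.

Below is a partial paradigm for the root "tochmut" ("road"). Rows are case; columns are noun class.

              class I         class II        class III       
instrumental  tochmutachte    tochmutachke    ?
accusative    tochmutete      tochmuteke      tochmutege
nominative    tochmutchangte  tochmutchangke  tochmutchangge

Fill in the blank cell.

Attach case instrumental -ach → tochmutach.
Attach noun class class III -ge → tochmutachge.

tochmutachge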